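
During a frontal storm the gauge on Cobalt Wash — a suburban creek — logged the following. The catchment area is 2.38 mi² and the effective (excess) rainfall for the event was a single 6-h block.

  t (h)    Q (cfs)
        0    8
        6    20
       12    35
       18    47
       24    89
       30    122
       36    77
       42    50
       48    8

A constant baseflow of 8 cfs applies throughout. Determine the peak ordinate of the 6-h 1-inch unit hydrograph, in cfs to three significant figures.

Direct runoff: 0.0, 12.0, 27.0, 39.0, 81.0, 114.0, 69.0, 42.0, 0.0 cfs; ΣQ_DR = 384.0 cfs, peak = 114.0 cfs.
Runoff depth d = ΣQ_DR·Δt / A = 384.0 × 21600 / (2.38 mi²) = 1.500 in.
The 1-inch UH is the DRH scaled by (1 in)/d, so U_p = 114.0 × 1/1.500 = 76.0 cfs.

U_p ≈ 76.0 cfs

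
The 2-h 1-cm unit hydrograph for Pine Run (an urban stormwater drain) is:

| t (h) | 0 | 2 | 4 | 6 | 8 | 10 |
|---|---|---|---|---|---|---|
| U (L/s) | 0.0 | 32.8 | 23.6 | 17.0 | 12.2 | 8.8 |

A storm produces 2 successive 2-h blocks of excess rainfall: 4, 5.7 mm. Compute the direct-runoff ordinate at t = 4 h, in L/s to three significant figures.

Q ≈ 28.1 L/s

By discrete convolution, Q_j = Σ (P_i / 10 mm) · U_{j−i}.
At t = 4 h (j=2): Q = (4/10)·23.6 + (5.7/10)·32.8 = 28.1 L/s.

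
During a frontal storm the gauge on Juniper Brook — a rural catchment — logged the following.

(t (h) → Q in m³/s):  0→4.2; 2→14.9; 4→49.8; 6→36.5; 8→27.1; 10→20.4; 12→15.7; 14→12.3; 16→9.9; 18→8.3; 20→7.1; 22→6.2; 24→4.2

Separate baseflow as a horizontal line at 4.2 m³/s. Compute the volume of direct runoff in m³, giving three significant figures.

V ≈ 1.17 × 10^6 m³

Direct-runoff ordinates (Q − Q_b): 0.0, 10.7, 45.6, 32.3, 22.9, 16.2, 11.5, 8.1, 5.7, 4.1, 2.9, 2.0, 0.0 m³/s.
ΣQ_DR = 162.0 m³/s.
With Δt = 2 h = 7200 s, V = ΣQ_DR · Δt = 162.0 × 7200 = 1.17 × 10^6 m³.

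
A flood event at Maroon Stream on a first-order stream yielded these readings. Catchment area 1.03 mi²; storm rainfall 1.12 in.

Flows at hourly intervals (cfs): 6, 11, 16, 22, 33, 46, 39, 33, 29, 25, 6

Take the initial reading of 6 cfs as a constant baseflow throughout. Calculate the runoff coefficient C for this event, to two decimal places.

C ≈ 0.27

ΣQ_DR = 200.0 cfs; V = ΣQ_DR·Δt = 7.200 × 10^5 ft³.
Runoff depth d = V / A = 0.3009 in.
C = d / P = 0.3009 / 1.12 = 0.27.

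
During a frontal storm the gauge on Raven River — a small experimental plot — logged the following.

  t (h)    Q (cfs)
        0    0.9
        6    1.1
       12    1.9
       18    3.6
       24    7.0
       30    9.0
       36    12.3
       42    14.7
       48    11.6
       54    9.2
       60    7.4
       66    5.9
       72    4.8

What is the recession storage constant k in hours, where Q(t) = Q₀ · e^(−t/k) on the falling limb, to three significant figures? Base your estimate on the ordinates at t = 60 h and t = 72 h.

k ≈ 27.7 h

On the falling limb, Q drops from 7.4 to 4.8 cfs between t = 60 h and t = 72 h (Δt = 12 h).
k = −Δt / ln(Q₂/Q₁) = −12 / ln(4.8/7.4) = 27.7 h.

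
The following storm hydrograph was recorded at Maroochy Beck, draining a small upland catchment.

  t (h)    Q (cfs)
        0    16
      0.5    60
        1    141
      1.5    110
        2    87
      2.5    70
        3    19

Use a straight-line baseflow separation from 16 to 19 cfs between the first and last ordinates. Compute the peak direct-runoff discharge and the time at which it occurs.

Q_p = 124.00 cfs at t = 1 h

Subtracting baseflow gives direct-runoff ordinates: 0.00, 43.50, 124.00, 92.50, 69.00, 51.50, 0.00 cfs.
The maximum is 124.00 cfs, occurring at the reading for t = 1 h.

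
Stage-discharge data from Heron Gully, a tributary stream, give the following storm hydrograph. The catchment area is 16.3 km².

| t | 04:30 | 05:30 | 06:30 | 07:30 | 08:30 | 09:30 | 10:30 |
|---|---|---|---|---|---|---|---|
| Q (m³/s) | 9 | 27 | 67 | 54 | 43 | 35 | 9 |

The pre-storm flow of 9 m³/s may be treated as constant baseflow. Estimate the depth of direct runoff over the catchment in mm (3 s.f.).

d ≈ 40.0 mm

Direct runoff: 0.0, 18.0, 58.0, 45.0, 34.0, 26.0, 0.0 m³/s; ΣQ_DR = 181.0 m³/s.
V = ΣQ_DR · Δt = 181.0 × 3600 s = 6.516 × 10^5 m³.
Over A = 16.3 km², depth = V / A = 40.0 mm.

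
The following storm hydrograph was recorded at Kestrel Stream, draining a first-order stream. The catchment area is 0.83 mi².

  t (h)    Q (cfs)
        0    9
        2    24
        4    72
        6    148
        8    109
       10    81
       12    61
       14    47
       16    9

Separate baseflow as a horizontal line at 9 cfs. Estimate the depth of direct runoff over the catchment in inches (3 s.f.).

d ≈ 1.79 in

Direct runoff: 0.0, 15.0, 63.0, 139.0, 100.0, 72.0, 52.0, 38.0, 0.0 cfs; ΣQ_DR = 479.0 cfs.
V = ΣQ_DR · Δt = 479.0 × 7200 s = 3.449 × 10^6 ft³.
Over A = 0.83 mi², depth = V / A = 1.79 in.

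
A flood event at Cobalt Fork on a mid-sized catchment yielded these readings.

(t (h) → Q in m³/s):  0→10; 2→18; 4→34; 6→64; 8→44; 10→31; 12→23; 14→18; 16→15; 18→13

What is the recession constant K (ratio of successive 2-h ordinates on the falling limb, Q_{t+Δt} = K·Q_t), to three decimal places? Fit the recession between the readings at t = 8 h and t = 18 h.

Using the recession-limb readings at t = 8 h and t = 18 h: Q falls from 44 to 13 m³/s over 5 intervals.
K = (Q₂/Q₁)^(1/5) = (13/44)^(1/5) = 0.784.

K ≈ 0.784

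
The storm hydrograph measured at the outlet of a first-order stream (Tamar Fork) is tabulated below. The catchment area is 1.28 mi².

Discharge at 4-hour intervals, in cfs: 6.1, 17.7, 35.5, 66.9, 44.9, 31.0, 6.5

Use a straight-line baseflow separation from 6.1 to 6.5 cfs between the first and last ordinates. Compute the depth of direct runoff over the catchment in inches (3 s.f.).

Direct runoff: 0.00, 11.53, 29.27, 60.60, 38.53, 24.57, 0.00 cfs; ΣQ_DR = 164.5 cfs.
V = ΣQ_DR · Δt = 164.5 × 14400 s = 2.369 × 10^6 ft³.
Over A = 1.28 mi², depth = V / A = 0.797 in.

d ≈ 0.797 in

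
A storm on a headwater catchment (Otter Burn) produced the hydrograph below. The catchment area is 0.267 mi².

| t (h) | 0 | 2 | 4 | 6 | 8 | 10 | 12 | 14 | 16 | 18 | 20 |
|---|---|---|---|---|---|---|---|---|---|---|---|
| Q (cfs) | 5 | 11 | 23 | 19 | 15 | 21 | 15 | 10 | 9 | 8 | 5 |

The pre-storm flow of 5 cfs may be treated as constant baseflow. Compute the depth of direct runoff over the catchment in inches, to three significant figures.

Direct runoff: 0.0, 6.0, 18.0, 14.0, 10.0, 16.0, 10.0, 5.0, 4.0, 3.0, 0.0 cfs; ΣQ_DR = 86.00 cfs.
V = ΣQ_DR · Δt = 86.00 × 7200 s = 6.192 × 10^5 ft³.
Over A = 0.267 mi², depth = V / A = 0.998 in.

d ≈ 0.998 in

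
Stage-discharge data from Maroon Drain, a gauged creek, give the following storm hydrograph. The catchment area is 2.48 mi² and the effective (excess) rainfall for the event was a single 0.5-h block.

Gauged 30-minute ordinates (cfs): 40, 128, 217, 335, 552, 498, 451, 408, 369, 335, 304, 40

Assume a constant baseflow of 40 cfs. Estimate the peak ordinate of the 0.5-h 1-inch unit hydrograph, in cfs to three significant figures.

U_p ≈ 513 cfs

Direct runoff: 0.0, 88.0, 177.0, 295.0, 512.0, 458.0, 411.0, 368.0, 329.0, 295.0, 264.0, 0.0 cfs; ΣQ_DR = 3197 cfs, peak = 512.0 cfs.
Runoff depth d = ΣQ_DR·Δt / A = 3197 × 1800 / (2.48 mi²) = 0.9988 in.
The 1-inch UH is the DRH scaled by (1 in)/d, so U_p = 512.0 × 1/0.9988 = 513 cfs.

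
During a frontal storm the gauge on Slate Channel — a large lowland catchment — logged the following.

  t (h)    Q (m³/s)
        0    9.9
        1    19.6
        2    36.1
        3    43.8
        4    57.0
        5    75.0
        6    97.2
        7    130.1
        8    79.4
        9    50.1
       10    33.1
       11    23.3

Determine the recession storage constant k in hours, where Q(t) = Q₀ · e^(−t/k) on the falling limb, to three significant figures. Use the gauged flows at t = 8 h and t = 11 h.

k ≈ 2.45 h

On the falling limb, Q drops from 79.4 to 23.3 m³/s between t = 8 h and t = 11 h (Δt = 3 h).
k = −Δt / ln(Q₂/Q₁) = −3 / ln(23.3/79.4) = 2.45 h.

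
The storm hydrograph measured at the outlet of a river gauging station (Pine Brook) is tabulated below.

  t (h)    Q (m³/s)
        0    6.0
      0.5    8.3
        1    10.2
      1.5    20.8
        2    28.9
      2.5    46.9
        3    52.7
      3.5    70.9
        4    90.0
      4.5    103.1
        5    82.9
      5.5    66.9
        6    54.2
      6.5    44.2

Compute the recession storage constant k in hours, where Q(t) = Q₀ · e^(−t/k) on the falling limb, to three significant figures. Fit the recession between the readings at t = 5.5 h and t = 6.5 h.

k ≈ 2.41 h

On the falling limb, Q drops from 66.9 to 44.2 m³/s between t = 5.5 h and t = 6.5 h (Δt = 1 h).
k = −Δt / ln(Q₂/Q₁) = −1 / ln(44.2/66.9) = 2.41 h.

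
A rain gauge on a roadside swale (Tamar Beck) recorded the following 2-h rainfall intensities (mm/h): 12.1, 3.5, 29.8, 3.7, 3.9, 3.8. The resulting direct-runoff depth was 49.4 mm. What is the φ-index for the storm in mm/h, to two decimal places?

φ ≈ 8.60 mm/h

Only the 2 blocks with intensity above φ contribute runoff: 12.1, 29.8 mm/h.
Σ(I−φ)·Δt = d  ⇒  (12.1+29.8 − 2φ)·2 = 49.4
φ = (41.90 − 49.4/2) / 2 = 8.60 mm/h.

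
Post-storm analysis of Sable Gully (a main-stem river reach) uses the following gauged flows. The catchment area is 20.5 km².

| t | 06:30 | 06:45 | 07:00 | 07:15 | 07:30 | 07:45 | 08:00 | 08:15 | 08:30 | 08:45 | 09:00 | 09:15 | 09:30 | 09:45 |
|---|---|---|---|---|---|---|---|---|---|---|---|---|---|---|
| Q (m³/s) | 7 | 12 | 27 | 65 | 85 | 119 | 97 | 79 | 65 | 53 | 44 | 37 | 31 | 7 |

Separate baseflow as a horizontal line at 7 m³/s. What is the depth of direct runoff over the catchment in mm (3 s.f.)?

Direct runoff: 0.0, 5.0, 20.0, 58.0, 78.0, 112.0, 90.0, 72.0, 58.0, 46.0, 37.0, 30.0, 24.0, 0.0 m³/s; ΣQ_DR = 630.0 m³/s.
V = ΣQ_DR · Δt = 630.0 × 900 s = 5.670 × 10^5 m³.
Over A = 20.5 km², depth = V / A = 27.7 mm.

d ≈ 27.7 mm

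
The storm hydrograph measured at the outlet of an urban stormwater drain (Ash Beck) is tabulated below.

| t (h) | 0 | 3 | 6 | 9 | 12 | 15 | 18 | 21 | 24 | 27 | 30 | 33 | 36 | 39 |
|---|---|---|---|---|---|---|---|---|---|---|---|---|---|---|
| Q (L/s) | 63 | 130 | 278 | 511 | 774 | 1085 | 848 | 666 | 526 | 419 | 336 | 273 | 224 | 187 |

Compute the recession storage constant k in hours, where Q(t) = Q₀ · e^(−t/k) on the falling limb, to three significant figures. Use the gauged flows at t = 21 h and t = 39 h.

k ≈ 14.2 h

On the falling limb, Q drops from 666 to 187 L/s between t = 21 h and t = 39 h (Δt = 18 h).
k = −Δt / ln(Q₂/Q₁) = −18 / ln(187/666) = 14.2 h.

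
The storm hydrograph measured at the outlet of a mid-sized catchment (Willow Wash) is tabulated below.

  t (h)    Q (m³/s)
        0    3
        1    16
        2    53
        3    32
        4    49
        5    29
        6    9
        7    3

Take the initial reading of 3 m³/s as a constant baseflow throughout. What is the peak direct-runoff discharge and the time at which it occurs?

Subtracting baseflow gives direct-runoff ordinates: 0.0, 13.0, 50.0, 29.0, 46.0, 26.0, 6.0, 0.0 m³/s.
The maximum is 50.0 m³/s, occurring at the reading for t = 2 h.

Q_p = 50.0 m³/s at t = 2 h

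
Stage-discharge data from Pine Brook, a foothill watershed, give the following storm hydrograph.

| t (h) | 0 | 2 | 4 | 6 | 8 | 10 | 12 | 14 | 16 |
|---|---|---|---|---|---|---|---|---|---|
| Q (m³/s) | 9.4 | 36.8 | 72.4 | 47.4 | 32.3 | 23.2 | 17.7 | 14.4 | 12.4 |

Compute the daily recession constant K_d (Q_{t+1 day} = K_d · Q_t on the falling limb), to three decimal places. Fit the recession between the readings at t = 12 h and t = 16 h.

Between t = 12 h and t = 16 h the flow falls from 17.7 to 12.4 m³/s over 2×2 h = 4 h.
Per-interval ratio K = (12.4/17.7)^(1/2) = 0.8370; K_d = K^(24/2) = 0.118.

K_d ≈ 0.118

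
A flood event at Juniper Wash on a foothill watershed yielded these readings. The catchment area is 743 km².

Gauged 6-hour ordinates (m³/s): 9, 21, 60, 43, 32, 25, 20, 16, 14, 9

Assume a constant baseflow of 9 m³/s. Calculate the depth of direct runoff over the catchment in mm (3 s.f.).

Direct runoff: 0.0, 12.0, 51.0, 34.0, 23.0, 16.0, 11.0, 7.0, 5.0, 0.0 m³/s; ΣQ_DR = 159.0 m³/s.
V = ΣQ_DR · Δt = 159.0 × 21600 s = 3.434 × 10^6 m³.
Over A = 743 km², depth = V / A = 4.62 mm.

d ≈ 4.62 mm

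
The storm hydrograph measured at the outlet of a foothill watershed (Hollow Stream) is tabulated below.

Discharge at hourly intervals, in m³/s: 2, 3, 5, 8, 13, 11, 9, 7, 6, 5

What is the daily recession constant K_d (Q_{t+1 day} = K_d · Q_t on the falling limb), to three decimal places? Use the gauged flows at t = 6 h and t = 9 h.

Between t = 6 h and t = 9 h the flow falls from 9 to 5 m³/s over 3×1 h = 3 h.
Per-interval ratio K = (5/9)^(1/3) = 0.8221; K_d = K^(24/1) = 0.009.

K_d ≈ 0.009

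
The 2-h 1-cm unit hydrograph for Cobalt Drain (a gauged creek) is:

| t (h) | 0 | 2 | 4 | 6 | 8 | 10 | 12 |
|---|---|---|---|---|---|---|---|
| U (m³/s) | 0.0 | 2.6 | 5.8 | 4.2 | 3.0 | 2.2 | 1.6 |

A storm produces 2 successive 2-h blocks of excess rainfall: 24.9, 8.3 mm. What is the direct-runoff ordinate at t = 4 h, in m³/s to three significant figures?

By discrete convolution, Q_j = Σ (P_i / 10 mm) · U_{j−i}.
At t = 4 h (j=2): Q = (24.9/10)·5.8 + (8.3/10)·2.6 = 16.6 m³/s.

Q ≈ 16.6 m³/s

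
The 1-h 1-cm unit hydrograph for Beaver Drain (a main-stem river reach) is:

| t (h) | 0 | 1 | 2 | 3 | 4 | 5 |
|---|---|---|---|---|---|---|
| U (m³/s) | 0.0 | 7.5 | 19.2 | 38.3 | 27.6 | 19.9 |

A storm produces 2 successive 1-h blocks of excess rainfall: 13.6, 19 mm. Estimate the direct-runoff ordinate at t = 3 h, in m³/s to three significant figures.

By discrete convolution, Q_j = Σ (P_i / 10 mm) · U_{j−i}.
At t = 3 h (j=3): Q = (13.6/10)·38.3 + (19/10)·19.2 = 88.6 m³/s.

Q ≈ 88.6 m³/s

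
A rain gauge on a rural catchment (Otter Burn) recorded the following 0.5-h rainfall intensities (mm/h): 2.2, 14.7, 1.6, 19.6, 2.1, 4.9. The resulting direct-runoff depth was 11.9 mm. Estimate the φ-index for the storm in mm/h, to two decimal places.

Only the 2 blocks with intensity above φ contribute runoff: 14.7, 19.6 mm/h.
Σ(I−φ)·Δt = d  ⇒  (14.7+19.6 − 2φ)·0.5 = 11.9
φ = (34.30 − 11.9/0.5) / 2 = 5.25 mm/h.

φ ≈ 5.25 mm/h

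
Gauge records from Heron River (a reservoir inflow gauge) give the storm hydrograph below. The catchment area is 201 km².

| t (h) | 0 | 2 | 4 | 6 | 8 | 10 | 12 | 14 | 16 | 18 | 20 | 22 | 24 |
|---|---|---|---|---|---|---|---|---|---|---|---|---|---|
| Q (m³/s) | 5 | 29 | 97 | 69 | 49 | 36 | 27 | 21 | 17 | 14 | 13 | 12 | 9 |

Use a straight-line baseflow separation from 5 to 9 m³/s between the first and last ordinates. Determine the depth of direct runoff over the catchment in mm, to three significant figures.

d ≈ 11.0 mm

Direct runoff: 0.00, 23.67, 91.33, 63.00, 42.67, 29.33, 20.00, 13.67, 9.33, 6.00, 4.67, 3.33, 0.00 m³/s; ΣQ_DR = 307.0 m³/s.
V = ΣQ_DR · Δt = 307.0 × 7200 s = 2.210 × 10^6 m³.
Over A = 201 km², depth = V / A = 11.0 mm.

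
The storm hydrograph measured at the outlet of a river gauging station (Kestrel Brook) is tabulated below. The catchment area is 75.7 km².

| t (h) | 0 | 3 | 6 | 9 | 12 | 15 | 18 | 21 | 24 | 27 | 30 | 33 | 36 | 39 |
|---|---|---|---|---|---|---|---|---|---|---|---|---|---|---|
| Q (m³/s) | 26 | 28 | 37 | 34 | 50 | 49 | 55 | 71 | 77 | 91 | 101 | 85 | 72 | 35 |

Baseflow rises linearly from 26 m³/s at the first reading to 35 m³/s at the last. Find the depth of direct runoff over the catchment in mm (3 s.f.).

d ≈ 54.8 mm

Direct runoff: 0.00, 1.31, 9.62, 5.92, 21.23, 19.54, 24.85, 40.15, 45.46, 58.77, 68.08, 51.38, 37.69, 0.00 m³/s; ΣQ_DR = 384.0 m³/s.
V = ΣQ_DR · Δt = 384.0 × 10800 s = 4.147 × 10^6 m³.
Over A = 75.7 km², depth = V / A = 54.8 mm.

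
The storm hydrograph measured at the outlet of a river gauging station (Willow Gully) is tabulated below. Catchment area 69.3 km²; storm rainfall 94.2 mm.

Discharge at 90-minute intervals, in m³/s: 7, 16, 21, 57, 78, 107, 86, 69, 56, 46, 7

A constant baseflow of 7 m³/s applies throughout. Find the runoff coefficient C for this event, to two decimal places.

ΣQ_DR = 473.0 m³/s; V = ΣQ_DR·Δt = 2.554 × 10^6 m³.
Runoff depth d = V / A = 36.86 mm.
C = d / P = 36.86 / 94.2 = 0.39.

C ≈ 0.39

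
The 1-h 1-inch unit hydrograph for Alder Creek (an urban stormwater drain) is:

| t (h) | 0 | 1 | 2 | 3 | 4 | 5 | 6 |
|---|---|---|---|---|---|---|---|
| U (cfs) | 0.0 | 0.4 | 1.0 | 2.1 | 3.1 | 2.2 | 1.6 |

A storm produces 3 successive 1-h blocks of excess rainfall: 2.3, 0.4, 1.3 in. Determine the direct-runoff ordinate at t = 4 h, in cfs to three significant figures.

By discrete convolution, Q_j = Σ (P_i / 1 in) · U_{j−i}.
At t = 4 h (j=4): Q = (2.3/1)·3.1 + (0.4/1)·2.1 + (1.3/1)·1.0 = 9.27 cfs.

Q ≈ 9.27 cfs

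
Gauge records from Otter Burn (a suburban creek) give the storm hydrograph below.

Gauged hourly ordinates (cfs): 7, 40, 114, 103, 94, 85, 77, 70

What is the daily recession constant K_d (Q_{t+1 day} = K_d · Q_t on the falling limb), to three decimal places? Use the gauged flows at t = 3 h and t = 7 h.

K_d ≈ 0.099

Between t = 3 h and t = 7 h the flow falls from 103 to 70 cfs over 4×1 h = 4 h.
Per-interval ratio K = (70/103)^(1/4) = 0.9080; K_d = K^(24/1) = 0.099.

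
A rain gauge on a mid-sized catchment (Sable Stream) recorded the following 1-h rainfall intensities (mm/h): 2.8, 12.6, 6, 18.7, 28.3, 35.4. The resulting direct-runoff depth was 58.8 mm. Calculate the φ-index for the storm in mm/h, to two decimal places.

Only the 4 blocks with intensity above φ contribute runoff: 12.6, 18.7, 28.3, 35.4 mm/h.
Σ(I−φ)·Δt = d  ⇒  (12.6+18.7+28.3+35.4 − 4φ)·1 = 58.8
φ = (95.00 − 58.8/1) / 4 = 9.05 mm/h.

φ ≈ 9.05 mm/h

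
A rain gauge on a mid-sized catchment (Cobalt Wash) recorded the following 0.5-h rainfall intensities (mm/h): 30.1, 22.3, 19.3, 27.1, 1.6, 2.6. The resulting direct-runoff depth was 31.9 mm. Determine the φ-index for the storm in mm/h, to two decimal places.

φ ≈ 8.75 mm/h

Only the 4 blocks with intensity above φ contribute runoff: 30.1, 22.3, 19.3, 27.1 mm/h.
Σ(I−φ)·Δt = d  ⇒  (30.1+22.3+19.3+27.1 − 4φ)·0.5 = 31.9
φ = (98.80 − 31.9/0.5) / 4 = 8.75 mm/h.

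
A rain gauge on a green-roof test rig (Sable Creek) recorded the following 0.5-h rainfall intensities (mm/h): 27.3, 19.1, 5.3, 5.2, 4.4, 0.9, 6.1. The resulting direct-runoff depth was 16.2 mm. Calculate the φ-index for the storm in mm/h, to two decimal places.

φ ≈ 7.00 mm/h

Only the 2 blocks with intensity above φ contribute runoff: 27.3, 19.1 mm/h.
Σ(I−φ)·Δt = d  ⇒  (27.3+19.1 − 2φ)·0.5 = 16.2
φ = (46.40 − 16.2/0.5) / 2 = 7.00 mm/h.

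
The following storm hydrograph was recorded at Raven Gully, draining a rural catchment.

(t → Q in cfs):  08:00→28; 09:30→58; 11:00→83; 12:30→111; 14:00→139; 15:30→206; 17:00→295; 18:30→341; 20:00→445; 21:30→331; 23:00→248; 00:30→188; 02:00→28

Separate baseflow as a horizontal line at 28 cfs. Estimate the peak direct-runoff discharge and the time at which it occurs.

Subtracting baseflow gives direct-runoff ordinates: 0.0, 30.0, 55.0, 83.0, 111.0, 178.0, 267.0, 313.0, 417.0, 303.0, 220.0, 160.0, 0.0 cfs.
The maximum is 417.0 cfs, occurring at the reading for t = 20:00.

Q_p = 417.0 cfs at t = 20:00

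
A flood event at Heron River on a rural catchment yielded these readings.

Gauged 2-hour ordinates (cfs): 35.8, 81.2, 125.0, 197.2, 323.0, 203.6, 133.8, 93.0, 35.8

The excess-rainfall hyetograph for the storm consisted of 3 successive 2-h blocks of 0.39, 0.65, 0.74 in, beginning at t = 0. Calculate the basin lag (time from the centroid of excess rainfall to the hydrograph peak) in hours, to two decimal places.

Centroid of excess rainfall: t_c = Σ P_i·t̄_i / ΣP_i = 3.3933 h (block centres at 1, 3, 5 h).
Hydrograph peak occurs at t = 8 h, so basin lag t_L = 8 − 3.3933 = 4.61 h.

t_L ≈ 4.61 h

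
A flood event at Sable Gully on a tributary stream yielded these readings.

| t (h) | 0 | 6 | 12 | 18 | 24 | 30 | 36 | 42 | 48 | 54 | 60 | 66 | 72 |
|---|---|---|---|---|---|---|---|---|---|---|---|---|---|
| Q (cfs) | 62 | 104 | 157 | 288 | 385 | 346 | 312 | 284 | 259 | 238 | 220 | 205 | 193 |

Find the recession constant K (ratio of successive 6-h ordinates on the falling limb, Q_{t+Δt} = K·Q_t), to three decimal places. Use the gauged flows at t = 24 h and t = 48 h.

K ≈ 0.906

Using the recession-limb readings at t = 24 h and t = 48 h: Q falls from 385 to 259 cfs over 4 intervals.
K = (Q₂/Q₁)^(1/4) = (259/385)^(1/4) = 0.906.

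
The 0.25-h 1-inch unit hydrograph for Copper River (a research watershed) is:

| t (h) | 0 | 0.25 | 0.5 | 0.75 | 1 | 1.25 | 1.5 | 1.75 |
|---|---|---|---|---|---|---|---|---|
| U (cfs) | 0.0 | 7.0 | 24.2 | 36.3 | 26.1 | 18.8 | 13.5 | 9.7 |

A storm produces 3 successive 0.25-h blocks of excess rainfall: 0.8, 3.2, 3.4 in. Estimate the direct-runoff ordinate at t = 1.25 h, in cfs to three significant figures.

Q ≈ 222 cfs

By discrete convolution, Q_j = Σ (P_i / 1 in) · U_{j−i}.
At t = 1.25 h (j=5): Q = (0.8/1)·18.8 + (3.2/1)·26.1 + (3.4/1)·36.3 = 222 cfs.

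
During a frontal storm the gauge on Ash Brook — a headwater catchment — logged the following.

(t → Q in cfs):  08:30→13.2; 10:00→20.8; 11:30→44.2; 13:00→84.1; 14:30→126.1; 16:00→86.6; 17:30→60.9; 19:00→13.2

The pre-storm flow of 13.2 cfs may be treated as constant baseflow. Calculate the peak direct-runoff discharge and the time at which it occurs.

Subtracting baseflow gives direct-runoff ordinates: 0.0, 7.6, 31.0, 70.9, 112.9, 73.4, 47.7, 0.0 cfs.
The maximum is 112.9 cfs, occurring at the reading for t = 14:30.

Q_p = 112.9 cfs at t = 14:30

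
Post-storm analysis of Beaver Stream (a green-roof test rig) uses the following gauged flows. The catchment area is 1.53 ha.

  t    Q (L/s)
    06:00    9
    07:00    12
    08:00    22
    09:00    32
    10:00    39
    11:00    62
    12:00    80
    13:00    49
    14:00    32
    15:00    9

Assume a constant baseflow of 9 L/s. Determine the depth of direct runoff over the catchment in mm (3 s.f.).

Direct runoff: 0.0, 3.0, 13.0, 23.0, 30.0, 53.0, 71.0, 40.0, 23.0, 0.0 L/s; ΣQ_DR = 256.0 L/s.
V = ΣQ_DR · Δt = 256.0 × 3600 s = 9.216 × 10^5 L.
Over A = 1.53 ha, depth = V / A = 60.2 mm.

d ≈ 60.2 mm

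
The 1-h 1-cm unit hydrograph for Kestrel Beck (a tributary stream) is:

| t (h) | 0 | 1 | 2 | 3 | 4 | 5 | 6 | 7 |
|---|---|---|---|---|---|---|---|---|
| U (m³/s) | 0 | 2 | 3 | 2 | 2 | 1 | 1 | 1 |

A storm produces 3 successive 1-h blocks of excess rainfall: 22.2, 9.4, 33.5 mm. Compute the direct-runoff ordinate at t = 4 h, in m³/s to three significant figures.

Q ≈ 16.4 m³/s

By discrete convolution, Q_j = Σ (P_i / 10 mm) · U_{j−i}.
At t = 4 h (j=4): Q = (22.2/10)·2 + (9.4/10)·2 + (33.5/10)·3 = 16.4 m³/s.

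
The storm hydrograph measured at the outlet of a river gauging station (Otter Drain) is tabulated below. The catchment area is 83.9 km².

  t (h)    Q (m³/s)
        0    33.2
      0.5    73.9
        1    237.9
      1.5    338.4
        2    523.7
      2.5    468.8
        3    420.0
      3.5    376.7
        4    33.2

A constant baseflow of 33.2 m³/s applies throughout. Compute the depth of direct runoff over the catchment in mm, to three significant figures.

d ≈ 47.3 mm

Direct runoff: 0.0, 40.7, 204.7, 305.2, 490.5, 435.6, 386.8, 343.5, 0.0 m³/s; ΣQ_DR = 2207 m³/s.
V = ΣQ_DR · Δt = 2207 × 1800 s = 3.973 × 10^6 m³.
Over A = 83.9 km², depth = V / A = 47.3 mm.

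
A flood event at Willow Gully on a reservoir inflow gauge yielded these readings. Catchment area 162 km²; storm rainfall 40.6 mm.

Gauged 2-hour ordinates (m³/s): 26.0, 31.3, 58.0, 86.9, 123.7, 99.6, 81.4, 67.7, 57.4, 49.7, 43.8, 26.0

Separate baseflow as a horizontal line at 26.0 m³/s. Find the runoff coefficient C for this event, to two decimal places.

C ≈ 0.48

ΣQ_DR = 439.5 m³/s; V = ΣQ_DR·Δt = 3.164 × 10^6 m³.
Runoff depth d = V / A = 19.53 mm.
C = d / P = 19.53 / 40.6 = 0.48.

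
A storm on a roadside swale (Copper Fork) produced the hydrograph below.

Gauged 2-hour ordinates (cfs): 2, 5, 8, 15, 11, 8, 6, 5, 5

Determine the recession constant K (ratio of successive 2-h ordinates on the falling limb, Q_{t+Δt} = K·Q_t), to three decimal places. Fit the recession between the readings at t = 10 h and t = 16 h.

Using the recession-limb readings at t = 10 h and t = 16 h: Q falls from 8 to 5 cfs over 3 intervals.
K = (Q₂/Q₁)^(1/3) = (5/8)^(1/3) = 0.855.

K ≈ 0.855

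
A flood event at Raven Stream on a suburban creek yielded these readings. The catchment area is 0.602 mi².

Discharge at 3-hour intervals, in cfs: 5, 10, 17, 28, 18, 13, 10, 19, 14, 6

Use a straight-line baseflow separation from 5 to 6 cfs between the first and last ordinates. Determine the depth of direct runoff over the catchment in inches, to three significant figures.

Direct runoff: 0.00, 4.89, 11.78, 22.67, 12.56, 7.44, 4.33, 13.22, 8.11, 0.00 cfs; ΣQ_DR = 85.00 cfs.
V = ΣQ_DR · Δt = 85.00 × 10800 s = 9.180 × 10^5 ft³.
Over A = 0.602 mi², depth = V / A = 0.656 in.

d ≈ 0.656 in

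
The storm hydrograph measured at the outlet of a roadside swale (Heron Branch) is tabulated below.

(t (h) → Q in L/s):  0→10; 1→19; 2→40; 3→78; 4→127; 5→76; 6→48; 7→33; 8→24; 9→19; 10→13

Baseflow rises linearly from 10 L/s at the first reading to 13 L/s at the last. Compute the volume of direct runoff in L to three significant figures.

V ≈ 1.30 × 10^6 L

Direct-runoff ordinates (Q − Q_b): 0.00, 8.70, 29.40, 67.10, 115.80, 64.50, 36.20, 20.90, 11.60, 6.30, 0.00 L/s.
ΣQ_DR = 360.5 L/s.
With Δt = 1 h = 3600 s, V = ΣQ_DR · Δt = 360.5 × 3600 = 1.30 × 10^6 L.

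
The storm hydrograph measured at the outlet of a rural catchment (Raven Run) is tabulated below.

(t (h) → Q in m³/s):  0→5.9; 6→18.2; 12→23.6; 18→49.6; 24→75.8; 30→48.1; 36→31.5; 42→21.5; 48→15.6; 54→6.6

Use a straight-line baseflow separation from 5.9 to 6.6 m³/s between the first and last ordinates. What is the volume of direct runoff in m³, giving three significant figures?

Direct-runoff ordinates (Q − Q_b): 0.00, 12.22, 17.54, 43.47, 69.59, 41.81, 25.13, 15.06, 9.08, 0.00 m³/s.
ΣQ_DR = 233.9 m³/s.
With Δt = 6 h = 21600 s, V = ΣQ_DR · Δt = 233.9 × 21600 = 5.05 × 10^6 m³.

V ≈ 5.05 × 10^6 m³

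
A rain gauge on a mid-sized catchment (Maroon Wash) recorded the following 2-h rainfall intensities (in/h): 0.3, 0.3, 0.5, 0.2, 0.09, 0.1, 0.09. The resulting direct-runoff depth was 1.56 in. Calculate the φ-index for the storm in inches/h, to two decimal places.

Only the 4 blocks with intensity above φ contribute runoff: 0.3, 0.3, 0.5, 0.2 in/h.
Σ(I−φ)·Δt = d  ⇒  (0.3+0.3+0.5+0.2 − 4φ)·2 = 1.56
φ = (1.300 − 1.56/2) / 4 = 0.13 in/h.

φ ≈ 0.13 in/h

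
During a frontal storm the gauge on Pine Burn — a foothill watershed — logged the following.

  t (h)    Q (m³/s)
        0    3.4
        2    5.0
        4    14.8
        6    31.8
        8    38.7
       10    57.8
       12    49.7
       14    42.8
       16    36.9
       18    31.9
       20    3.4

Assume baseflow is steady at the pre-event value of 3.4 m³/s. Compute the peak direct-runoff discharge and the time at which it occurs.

Subtracting baseflow gives direct-runoff ordinates: 0.0, 1.6, 11.4, 28.4, 35.3, 54.4, 46.3, 39.4, 33.5, 28.5, 0.0 m³/s.
The maximum is 54.4 m³/s, occurring at the reading for t = 10 h.

Q_p = 54.4 m³/s at t = 10 h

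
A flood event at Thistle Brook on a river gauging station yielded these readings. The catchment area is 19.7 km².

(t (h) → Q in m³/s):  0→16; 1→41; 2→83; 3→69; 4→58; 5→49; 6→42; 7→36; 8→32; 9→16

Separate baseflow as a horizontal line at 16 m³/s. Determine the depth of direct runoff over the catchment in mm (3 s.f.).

d ≈ 51.5 mm

Direct runoff: 0.0, 25.0, 67.0, 53.0, 42.0, 33.0, 26.0, 20.0, 16.0, 0.0 m³/s; ΣQ_DR = 282.0 m³/s.
V = ΣQ_DR · Δt = 282.0 × 3600 s = 1.015 × 10^6 m³.
Over A = 19.7 km², depth = V / A = 51.5 mm.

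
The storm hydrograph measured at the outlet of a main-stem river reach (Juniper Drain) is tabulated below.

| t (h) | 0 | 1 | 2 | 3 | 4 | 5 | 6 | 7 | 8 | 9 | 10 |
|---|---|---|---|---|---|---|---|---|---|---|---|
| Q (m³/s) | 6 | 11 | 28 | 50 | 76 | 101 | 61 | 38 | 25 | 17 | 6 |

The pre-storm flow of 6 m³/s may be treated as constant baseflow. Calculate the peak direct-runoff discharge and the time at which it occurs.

Subtracting baseflow gives direct-runoff ordinates: 0.0, 5.0, 22.0, 44.0, 70.0, 95.0, 55.0, 32.0, 19.0, 11.0, 0.0 m³/s.
The maximum is 95.0 m³/s, occurring at the reading for t = 5 h.

Q_p = 95.0 m³/s at t = 5 h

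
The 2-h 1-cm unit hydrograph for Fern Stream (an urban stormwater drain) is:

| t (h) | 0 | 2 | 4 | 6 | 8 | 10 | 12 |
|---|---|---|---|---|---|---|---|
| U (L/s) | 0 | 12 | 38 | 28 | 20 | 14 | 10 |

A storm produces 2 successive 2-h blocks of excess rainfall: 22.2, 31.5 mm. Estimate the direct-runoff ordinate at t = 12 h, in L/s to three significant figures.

Q ≈ 66.3 L/s

By discrete convolution, Q_j = Σ (P_i / 10 mm) · U_{j−i}.
At t = 12 h (j=6): Q = (22.2/10)·10 + (31.5/10)·14 = 66.3 L/s.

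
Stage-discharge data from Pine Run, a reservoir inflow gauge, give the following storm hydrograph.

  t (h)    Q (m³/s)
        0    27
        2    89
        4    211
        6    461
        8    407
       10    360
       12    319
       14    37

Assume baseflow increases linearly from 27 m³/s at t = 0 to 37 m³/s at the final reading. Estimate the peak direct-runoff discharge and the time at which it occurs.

Subtracting baseflow gives direct-runoff ordinates: 0.00, 60.57, 181.14, 429.71, 374.29, 325.86, 283.43, 0.00 m³/s.
The maximum is 429.71 m³/s, occurring at the reading for t = 6 h.

Q_p = 429.71 m³/s at t = 6 h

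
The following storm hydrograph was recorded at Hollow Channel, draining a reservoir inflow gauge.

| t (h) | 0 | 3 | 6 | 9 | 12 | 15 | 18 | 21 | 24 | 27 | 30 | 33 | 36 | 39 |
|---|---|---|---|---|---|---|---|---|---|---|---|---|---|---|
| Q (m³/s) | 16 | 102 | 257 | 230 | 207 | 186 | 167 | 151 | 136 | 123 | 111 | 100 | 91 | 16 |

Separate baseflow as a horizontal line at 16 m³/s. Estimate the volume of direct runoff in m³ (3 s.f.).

Direct-runoff ordinates (Q − Q_b): 0.0, 86.0, 241.0, 214.0, 191.0, 170.0, 151.0, 135.0, 120.0, 107.0, 95.0, 84.0, 75.0, 0.0 m³/s.
ΣQ_DR = 1669 m³/s.
With Δt = 3 h = 10800 s, V = ΣQ_DR · Δt = 1669 × 10800 = 1.80 × 10^7 m³.

V ≈ 1.80 × 10^7 m³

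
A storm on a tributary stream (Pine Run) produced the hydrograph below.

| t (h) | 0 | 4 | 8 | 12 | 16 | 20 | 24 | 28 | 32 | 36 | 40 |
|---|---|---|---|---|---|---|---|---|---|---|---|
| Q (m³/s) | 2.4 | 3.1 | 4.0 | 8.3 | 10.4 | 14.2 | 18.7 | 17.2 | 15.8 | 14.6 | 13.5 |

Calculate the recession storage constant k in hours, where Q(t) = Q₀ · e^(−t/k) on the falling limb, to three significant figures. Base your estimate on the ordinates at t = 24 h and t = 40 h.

On the falling limb, Q drops from 18.7 to 13.5 m³/s between t = 24 h and t = 40 h (Δt = 16 h).
k = −Δt / ln(Q₂/Q₁) = −16 / ln(13.5/18.7) = 49.1 h.

k ≈ 49.1 h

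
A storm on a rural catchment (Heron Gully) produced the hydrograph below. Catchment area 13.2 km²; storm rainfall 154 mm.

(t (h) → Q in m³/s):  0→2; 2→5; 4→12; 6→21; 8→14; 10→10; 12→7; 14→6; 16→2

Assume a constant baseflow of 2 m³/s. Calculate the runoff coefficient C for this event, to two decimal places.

ΣQ_DR = 61.00 m³/s; V = ΣQ_DR·Δt = 4.392 × 10^5 m³.
Runoff depth d = V / A = 33.27 mm.
C = d / P = 33.27 / 154 = 0.22.

C ≈ 0.22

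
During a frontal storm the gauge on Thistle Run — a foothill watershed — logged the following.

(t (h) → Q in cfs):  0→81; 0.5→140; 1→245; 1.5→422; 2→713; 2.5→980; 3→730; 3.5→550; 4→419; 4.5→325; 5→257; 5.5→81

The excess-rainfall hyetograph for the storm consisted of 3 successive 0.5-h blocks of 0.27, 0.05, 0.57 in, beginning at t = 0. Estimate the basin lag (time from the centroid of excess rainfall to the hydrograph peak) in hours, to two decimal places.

t_L ≈ 1.58 h

Centroid of excess rainfall: t_c = Σ P_i·t̄_i / ΣP_i = 0.9185 h (block centres at 0.25, 0.75, 1.25 h).
Hydrograph peak occurs at t = 2.5 h, so basin lag t_L = 2.5 − 0.9185 = 1.58 h.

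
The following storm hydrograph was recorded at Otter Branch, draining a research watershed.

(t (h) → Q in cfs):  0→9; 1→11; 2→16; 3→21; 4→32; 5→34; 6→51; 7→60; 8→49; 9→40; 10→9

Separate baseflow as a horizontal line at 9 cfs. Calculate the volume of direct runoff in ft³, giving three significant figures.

Direct-runoff ordinates (Q − Q_b): 0.0, 2.0, 7.0, 12.0, 23.0, 25.0, 42.0, 51.0, 40.0, 31.0, 0.0 cfs.
ΣQ_DR = 233.0 cfs.
With Δt = 1 h = 3600 s, V = ΣQ_DR · Δt = 233.0 × 3600 = 8.39 × 10^5 ft³.

V ≈ 8.39 × 10^5 ft³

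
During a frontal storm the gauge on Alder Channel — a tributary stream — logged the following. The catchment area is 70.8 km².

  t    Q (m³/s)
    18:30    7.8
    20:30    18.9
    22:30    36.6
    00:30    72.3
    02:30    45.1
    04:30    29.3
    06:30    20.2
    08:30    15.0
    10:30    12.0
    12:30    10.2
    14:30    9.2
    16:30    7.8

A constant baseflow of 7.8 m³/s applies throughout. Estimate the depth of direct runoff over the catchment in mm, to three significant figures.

Direct runoff: 0.0, 11.1, 28.8, 64.5, 37.3, 21.5, 12.4, 7.2, 4.2, 2.4, 1.4, 0.0 m³/s; ΣQ_DR = 190.8 m³/s.
V = ΣQ_DR · Δt = 190.8 × 7200 s = 1.374 × 10^6 m³.
Over A = 70.8 km², depth = V / A = 19.4 mm.

d ≈ 19.4 mm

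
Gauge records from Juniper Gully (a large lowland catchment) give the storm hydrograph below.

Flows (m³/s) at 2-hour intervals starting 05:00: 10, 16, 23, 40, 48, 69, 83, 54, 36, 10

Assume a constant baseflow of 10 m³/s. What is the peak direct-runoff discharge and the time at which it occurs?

Q_p = 73.0 m³/s at t = 17:00

Subtracting baseflow gives direct-runoff ordinates: 0.0, 6.0, 13.0, 30.0, 38.0, 59.0, 73.0, 44.0, 26.0, 0.0 m³/s.
The maximum is 73.0 m³/s, occurring at the reading for t = 17:00.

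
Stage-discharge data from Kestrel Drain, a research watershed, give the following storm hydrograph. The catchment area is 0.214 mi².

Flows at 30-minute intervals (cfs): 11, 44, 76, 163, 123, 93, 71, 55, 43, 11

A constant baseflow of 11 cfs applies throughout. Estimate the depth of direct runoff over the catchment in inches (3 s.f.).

Direct runoff: 0.0, 33.0, 65.0, 152.0, 112.0, 82.0, 60.0, 44.0, 32.0, 0.0 cfs; ΣQ_DR = 580.0 cfs.
V = ΣQ_DR · Δt = 580.0 × 1800 s = 1.044 × 10^6 ft³.
Over A = 0.214 mi², depth = V / A = 2.10 in.

d ≈ 2.10 in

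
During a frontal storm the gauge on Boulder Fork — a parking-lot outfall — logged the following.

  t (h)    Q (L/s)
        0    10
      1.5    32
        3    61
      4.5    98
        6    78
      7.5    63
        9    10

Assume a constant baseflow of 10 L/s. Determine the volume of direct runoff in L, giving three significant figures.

V ≈ 1.52 × 10^6 L

Direct-runoff ordinates (Q − Q_b): 0.0, 22.0, 51.0, 88.0, 68.0, 53.0, 0.0 L/s.
ΣQ_DR = 282.0 L/s.
With Δt = 1.5 h = 5400 s, V = ΣQ_DR · Δt = 282.0 × 5400 = 1.52 × 10^6 L.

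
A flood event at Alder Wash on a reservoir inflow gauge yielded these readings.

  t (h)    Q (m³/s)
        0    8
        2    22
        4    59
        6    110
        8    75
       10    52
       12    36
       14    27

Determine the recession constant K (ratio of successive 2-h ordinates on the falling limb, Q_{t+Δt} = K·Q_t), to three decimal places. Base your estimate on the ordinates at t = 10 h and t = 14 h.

K ≈ 0.721

Using the recession-limb readings at t = 10 h and t = 14 h: Q falls from 52 to 27 m³/s over 2 intervals.
K = (Q₂/Q₁)^(1/2) = (27/52)^(1/2) = 0.721.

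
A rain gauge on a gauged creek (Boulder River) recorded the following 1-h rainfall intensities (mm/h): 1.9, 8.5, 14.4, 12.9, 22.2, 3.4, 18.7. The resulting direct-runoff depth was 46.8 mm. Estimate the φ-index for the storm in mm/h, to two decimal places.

φ ≈ 5.98 mm/h

Only the 5 blocks with intensity above φ contribute runoff: 8.5, 14.4, 12.9, 22.2, 18.7 mm/h.
Σ(I−φ)·Δt = d  ⇒  (8.5+14.4+12.9+22.2+18.7 − 5φ)·1 = 46.8
φ = (76.70 − 46.8/1) / 5 = 5.98 mm/h.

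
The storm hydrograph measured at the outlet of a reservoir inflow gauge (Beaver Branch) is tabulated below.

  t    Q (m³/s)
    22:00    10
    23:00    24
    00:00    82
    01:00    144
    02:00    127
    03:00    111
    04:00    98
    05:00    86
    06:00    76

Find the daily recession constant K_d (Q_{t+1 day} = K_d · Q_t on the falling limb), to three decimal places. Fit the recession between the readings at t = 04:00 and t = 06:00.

K_d ≈ 0.047

Between t = 04:00 and t = 06:00 the flow falls from 98 to 76 m³/s over 2×1 h = 2 h.
Per-interval ratio K = (76/98)^(1/2) = 0.8806; K_d = K^(24/1) = 0.047.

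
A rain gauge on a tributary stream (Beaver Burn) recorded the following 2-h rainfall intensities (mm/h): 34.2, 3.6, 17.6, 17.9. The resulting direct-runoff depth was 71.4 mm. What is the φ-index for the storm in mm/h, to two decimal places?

Only the 3 blocks with intensity above φ contribute runoff: 34.2, 17.6, 17.9 mm/h.
Σ(I−φ)·Δt = d  ⇒  (34.2+17.6+17.9 − 3φ)·2 = 71.4
φ = (69.70 − 71.4/2) / 3 = 11.33 mm/h.

φ ≈ 11.33 mm/h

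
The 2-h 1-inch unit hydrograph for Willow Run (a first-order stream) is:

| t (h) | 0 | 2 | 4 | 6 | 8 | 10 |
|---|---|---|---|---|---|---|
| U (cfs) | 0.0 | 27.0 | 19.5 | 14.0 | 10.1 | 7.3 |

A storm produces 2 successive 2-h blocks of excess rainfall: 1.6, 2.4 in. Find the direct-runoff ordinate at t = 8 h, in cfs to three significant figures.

By discrete convolution, Q_j = Σ (P_i / 1 in) · U_{j−i}.
At t = 8 h (j=4): Q = (1.6/1)·10.1 + (2.4/1)·14.0 = 49.8 cfs.

Q ≈ 49.8 cfs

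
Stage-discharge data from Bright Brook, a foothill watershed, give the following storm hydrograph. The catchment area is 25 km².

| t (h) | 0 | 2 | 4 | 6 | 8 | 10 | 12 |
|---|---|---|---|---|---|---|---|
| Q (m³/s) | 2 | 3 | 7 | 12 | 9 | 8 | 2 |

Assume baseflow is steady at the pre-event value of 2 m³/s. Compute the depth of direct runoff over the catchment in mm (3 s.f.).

d ≈ 8.35 mm

Direct runoff: 0.0, 1.0, 5.0, 10.0, 7.0, 6.0, 0.0 m³/s; ΣQ_DR = 29.00 m³/s.
V = ΣQ_DR · Δt = 29.00 × 7200 s = 2.088 × 10^5 m³.
Over A = 25 km², depth = V / A = 8.35 mm.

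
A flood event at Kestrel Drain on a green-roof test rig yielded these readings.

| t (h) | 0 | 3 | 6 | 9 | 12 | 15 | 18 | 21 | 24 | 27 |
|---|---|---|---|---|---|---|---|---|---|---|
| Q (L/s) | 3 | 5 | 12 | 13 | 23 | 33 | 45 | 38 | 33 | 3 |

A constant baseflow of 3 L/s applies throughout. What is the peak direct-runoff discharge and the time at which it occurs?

Subtracting baseflow gives direct-runoff ordinates: 0.0, 2.0, 9.0, 10.0, 20.0, 30.0, 42.0, 35.0, 30.0, 0.0 L/s.
The maximum is 42.0 L/s, occurring at the reading for t = 18 h.

Q_p = 42.0 L/s at t = 18 h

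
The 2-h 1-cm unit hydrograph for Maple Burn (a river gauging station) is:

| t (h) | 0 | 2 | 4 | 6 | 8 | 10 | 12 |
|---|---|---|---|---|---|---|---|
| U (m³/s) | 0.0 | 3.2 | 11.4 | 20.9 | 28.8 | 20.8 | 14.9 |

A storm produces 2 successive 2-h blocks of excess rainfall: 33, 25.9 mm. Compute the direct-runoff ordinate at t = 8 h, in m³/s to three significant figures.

By discrete convolution, Q_j = Σ (P_i / 10 mm) · U_{j−i}.
At t = 8 h (j=4): Q = (33/10)·28.8 + (25.9/10)·20.9 = 149 m³/s.

Q ≈ 149 m³/s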